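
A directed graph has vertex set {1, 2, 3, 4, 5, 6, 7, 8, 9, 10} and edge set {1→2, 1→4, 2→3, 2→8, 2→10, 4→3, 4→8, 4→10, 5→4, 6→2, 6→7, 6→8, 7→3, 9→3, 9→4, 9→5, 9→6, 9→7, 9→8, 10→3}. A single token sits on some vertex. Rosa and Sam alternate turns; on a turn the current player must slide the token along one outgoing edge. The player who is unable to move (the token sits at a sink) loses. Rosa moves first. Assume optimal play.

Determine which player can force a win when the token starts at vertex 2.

Positions with no move are L. A position that does have a move is losing for the player to move precisely when every available move leads to a winning position for the opponent. Fill in the labels:
Every edge goes from a vertex to one that appears earlier in the order 3, 8, 10, 2, 4, 7, 6, 5, 1, 9, so processing vertices in that order labels each vertex after all of its successors.
3: no outgoing edge → L
8: no outgoing edge → L
10: →3(L), so W
2: →8(L), so W
4: →8(L), so W
7: →3(L), so W
6: →8(L), so W
5: →4(W) only, which is W, so L
1: →4(W), 2(W) — all W, so L
9: →5(L), so W
The starting position 2 is W: Rosa should move to 8, handing over an L position.

Rosa wins.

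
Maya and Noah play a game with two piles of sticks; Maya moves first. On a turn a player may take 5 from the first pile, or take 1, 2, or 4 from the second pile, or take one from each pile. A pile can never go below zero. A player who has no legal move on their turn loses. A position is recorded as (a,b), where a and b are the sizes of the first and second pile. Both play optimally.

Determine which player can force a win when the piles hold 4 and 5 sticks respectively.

Use the standard recursion: the mover loses at a terminal position; elsewhere, the mover wins exactly when some move hands the opponent an L position.
No move ever increases a pile, so every position that can arise here has a ≤ 4 and b ≤ 5; it is enough to label the cells with 0 ≤ a ≤ 4 and 0 ≤ b ≤ 5.
Every move lowers a or b (never raises either), so fill the grid row by row in increasing a, and left to right within a row: each cell's successors are then already labelled.
      b=0  b=1  b=2  b=3  b=4  b=5
a=0:    L    W    W    L    W    W
a=1:    L    W    W    L    W    W
a=2:    L    W    W    L    W    W
a=3:    L    W    W    L    W    W
a=4:    L    W    W    L    W    W
Cells with no legal move (terminal, hence L): (0,0), (1,0), (2,0), (3,0), (4,0).
The remaining L cells, each justified by listing all of its moves:
(0,3): L (options (0,2)(W), (0,1)(W) are all W)
(1,3): L (options (1,2)(W), (1,1)(W), (0,2)(W) are all W)
(2,3): L (options (2,2)(W), (2,1)(W), (1,2)(W) are all W)
(3,3): L (options (3,2)(W), (3,1)(W), (2,2)(W) are all W)
(4,3): L (options (4,2)(W), (4,1)(W), (3,2)(W) are all W)
Every other cell has at least one move into one of the L cells above, so it is W.
The starting position (4,5) is W: Maya should move to (4,3), handing over an L position.

Maya wins.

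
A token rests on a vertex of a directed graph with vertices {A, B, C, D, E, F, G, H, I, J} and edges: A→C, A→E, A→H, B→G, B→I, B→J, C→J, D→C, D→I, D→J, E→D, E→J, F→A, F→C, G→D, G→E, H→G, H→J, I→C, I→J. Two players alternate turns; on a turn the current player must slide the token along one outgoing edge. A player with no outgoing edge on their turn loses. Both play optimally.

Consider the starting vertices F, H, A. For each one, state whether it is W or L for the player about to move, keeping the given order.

Positions with no move are L. A position that does have a move is losing for the player to move precisely when every available move leads to a winning position for the opponent. Fill in the labels:
Every edge goes from a vertex to one that appears earlier in the order J, C, I, D, E, G, B, H, A, F, so processing vertices in that order labels each vertex after all of its successors.
J: no outgoing edge → L
C: reaches L-position J → W
I: reaches L-position J → W
D: reaches L-position J → W
E: reaches L-position J → W
G: only reaches E(W), D(W), all W → L
B: reaches L-position G → W
H: reaches L-position G → W
A: only reaches H(W), E(W), C(W), all W → L
F: reaches L-position A → W

F: W, H: W, A: L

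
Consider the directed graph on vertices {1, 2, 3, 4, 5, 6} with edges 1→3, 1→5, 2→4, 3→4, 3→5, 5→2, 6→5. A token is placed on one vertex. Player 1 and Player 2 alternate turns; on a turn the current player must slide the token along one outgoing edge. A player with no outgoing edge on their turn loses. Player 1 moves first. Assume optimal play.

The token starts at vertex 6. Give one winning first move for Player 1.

Compute win/loss labels from the base case upward. A position with no move is L. Any other position is W if it can reach an L in one move, else L.
Every edge goes from a vertex to one that appears earlier in the order 4, 2, 5, 3, 6, 1, so processing vertices in that order labels each vertex after all of its successors.
4: no outgoing edge → L
2: can move to 4, which is L ⇒ W
5: the only move is to 2(W), a W ⇒ L
3: can move to 5, which is L ⇒ W
6: can move to 5, which is L ⇒ W
1: can move to 5, which is L ⇒ W
From 6, the L positions reachable in one move are: 5.

Move to 5.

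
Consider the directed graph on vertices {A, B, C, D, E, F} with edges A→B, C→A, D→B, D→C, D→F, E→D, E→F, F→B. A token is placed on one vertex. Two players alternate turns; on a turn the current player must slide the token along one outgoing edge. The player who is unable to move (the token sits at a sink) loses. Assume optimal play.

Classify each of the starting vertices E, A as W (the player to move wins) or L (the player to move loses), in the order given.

Build the W/L table. Terminal = L. A non-terminal position is W if it has a move to some L; otherwise it is L.
Every edge goes from a vertex to one that appears earlier in the order B, F, A, C, D, E, so processing vertices in that order labels each vertex after all of its successors.
B: no outgoing edge → L
F: →B(L), so W
A: →B(L), so W
C: →A(W) only, which is W, so L
D: →C(L), so W
E: →D(W), F(W) — all W, so L

E: L, A: W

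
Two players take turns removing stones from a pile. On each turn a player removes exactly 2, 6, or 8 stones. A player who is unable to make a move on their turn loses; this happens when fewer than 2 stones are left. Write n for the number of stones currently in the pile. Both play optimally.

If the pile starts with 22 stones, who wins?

Classify positions by backward induction: terminal positions (no move available) are L. From any other position, the mover wins iff some move reaches an L.
n=0: no move → L
n=1: no move → L
n=2: can move to 0, which is L ⇒ W
n=3: can move to 1, which is L ⇒ W
n=4: the only move is to 2(W), a W ⇒ L
n=5: the only move is to 3(W), a W ⇒ L
n=6: can move to 4, which is L ⇒ W
n=7: can move to 5, which is L ⇒ W
n=8: can move to 0, which is L ⇒ W
n=9: can move to 1, which is L ⇒ W
n=10: can move to 4, which is L ⇒ W
n=11: can move to 5, which is L ⇒ W
n=12: can move to 4, which is L ⇒ W
n=13: can move to 5, which is L ⇒ W
n=14: moves to 12(W), 8(W), 6(W); every one is W ⇒ L
n=15: moves to 13(W), 9(W), 7(W); every one is W ⇒ L
n=16: can move to 14, which is L ⇒ W
n=17: can move to 15, which is L ⇒ W
n=18: moves to 16(W), 12(W), 10(W); every one is W ⇒ L
n=19: moves to 17(W), 13(W), 11(W); every one is W ⇒ L
n=20: can move to 18, which is L ⇒ W
n=21: can move to 19, which is L ⇒ W
n=22: can move to 14, which is L ⇒ W
The starting position 22 is W: the player to move should remove 8, leaving 14, handing over an L position.

The first player wins.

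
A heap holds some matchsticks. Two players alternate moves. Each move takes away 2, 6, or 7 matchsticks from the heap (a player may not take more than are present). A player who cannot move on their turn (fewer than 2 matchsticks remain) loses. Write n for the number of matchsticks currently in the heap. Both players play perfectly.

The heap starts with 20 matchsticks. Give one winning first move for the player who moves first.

Remove 2, leaving 18.

Classify positions by backward induction: terminal positions (no move available) are L. From any other position, the mover wins iff some move reaches an L.
n=0: no move → L
n=1: no move → L
n=2: can move to 0, which is L ⇒ W
n=3: can move to 1, which is L ⇒ W
n=4: the only move is to 2(W), a W ⇒ L
n=5: the only move is to 3(W), a W ⇒ L
n=6: can move to 4, which is L ⇒ W
n=7: can move to 5, which is L ⇒ W
n=8: can move to 1, which is L ⇒ W
n=9: moves to 7(W), 3(W), 2(W); every one is W ⇒ L
n=10: can move to 4, which is L ⇒ W
n=11: can move to 9, which is L ⇒ W
n=12: can move to 5, which is L ⇒ W
n=13: moves to 11(W), 7(W), 6(W); every one is W ⇒ L
n=14: moves to 12(W), 8(W), 7(W); every one is W ⇒ L
n=15: can move to 13, which is L ⇒ W
n=16: can move to 14, which is L ⇒ W
n=17: moves to 15(W), 11(W), 10(W); every one is W ⇒ L
n=18: moves to 16(W), 12(W), 11(W); every one is W ⇒ L
n=19: can move to 17, which is L ⇒ W
n=20: can move to 18, which is L ⇒ W
From 20, the L positions reachable in one move are: 18, 14, 13. Any move reaching one of these is winning.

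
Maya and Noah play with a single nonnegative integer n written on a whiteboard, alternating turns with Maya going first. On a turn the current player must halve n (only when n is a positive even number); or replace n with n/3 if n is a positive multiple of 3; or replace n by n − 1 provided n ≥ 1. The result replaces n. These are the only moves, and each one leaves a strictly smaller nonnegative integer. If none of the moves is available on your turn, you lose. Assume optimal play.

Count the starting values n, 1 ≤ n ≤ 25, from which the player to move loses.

Classify positions by backward induction: terminal positions (no move available) are L. From any other position, the mover wins iff some move reaches an L.
n=0: no move → L
n=1: →0(L), so W
n=2: →1(W) only, which is W, so L
n=3: →2(L), so W
n=4: →2(L), so W
n=5: →4(W) only, which is W, so L
n=6: →2(L), so W
n=7: →6(W) only, which is W, so L
n=8: →7(L), so W
n=9: →3(W), 8(W) — all W, so L
n=10: →5(L), so W
n=11: →10(W) only, which is W, so L
n=12: →11(L), so W
n=13: →12(W) only, which is W, so L
n=14: →7(L), so W
n=15: →5(L), so W
n=16: →8(W), 15(W) — all W, so L
n=17: →16(L), so W
n=18: →9(L), so W
n=19: →18(W) only, which is W, so L
n=20: →19(L), so W
n=21: →7(L), so W
n=22: →11(L), so W
n=23: →22(W) only, which is W, so L
n=24: →23(L), so W
n=25: →24(W) only, which is W, so L
L entries with 1 ≤ n ≤ 25 (n=0 is outside the asked range and is not counted): n = 2, 5, 7, 9, 11, 13, 16, 19, 23, 25; that makes 10.

10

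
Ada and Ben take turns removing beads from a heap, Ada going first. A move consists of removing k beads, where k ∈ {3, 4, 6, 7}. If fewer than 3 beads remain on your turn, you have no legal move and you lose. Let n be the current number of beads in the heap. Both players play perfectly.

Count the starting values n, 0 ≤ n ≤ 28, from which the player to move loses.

9

Label each position W (a win for the player to move) or L (a loss). A position with no legal move is L; any other position is W exactly when some move reaches an L, and L when every move reaches a W.
n=0: no move → L
n=1: no move → L
n=2: no move → L
n=3: W (go to 0, an L position)
n=4: W (go to 1, an L position)
n=5: W (go to 2, an L position)
n=6: W (go to 2, an L position)
n=7: W (go to 1, an L position)
n=8: W (go to 2, an L position)
n=9: W (go to 2, an L position)
n=10: L (options 7(W), 6(W), 4(W), 3(W) are all W)
n=11: L (options 8(W), 7(W), 5(W), 4(W) are all W)
n=12: L (options 9(W), 8(W), 6(W), 5(W) are all W)
n=13: W (go to 10, an L position)
n=14: W (go to 11, an L position)
n=15: W (go to 12, an L position)
n=16: W (go to 12, an L position)
n=17: W (go to 11, an L position)
n=18: W (go to 12, an L position)
n=19: W (go to 12, an L position)
n=20: L (options 17(W), 16(W), 14(W), 13(W) are all W)
n=21: L (options 18(W), 17(W), 15(W), 14(W) are all W)
n=22: L (options 19(W), 18(W), 16(W), 15(W) are all W)
n=23: W (go to 20, an L position)
n=24: W (go to 21, an L position)
n=25: W (go to 22, an L position)
n=26: W (go to 22, an L position)
n=27: W (go to 21, an L position)
n=28: W (go to 22, an L position)
L entries with 0 ≤ n ≤ 28: n = 0, 1, 2, 10, 11, 12, 20, 21, 22; that makes 9.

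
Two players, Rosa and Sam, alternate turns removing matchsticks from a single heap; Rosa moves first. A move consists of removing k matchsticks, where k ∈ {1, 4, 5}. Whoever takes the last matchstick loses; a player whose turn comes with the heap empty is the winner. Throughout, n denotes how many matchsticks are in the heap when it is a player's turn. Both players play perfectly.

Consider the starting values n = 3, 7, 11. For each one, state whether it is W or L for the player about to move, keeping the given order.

3: L, 7: W, 11: L

Build the W/L table. Terminal = W. A non-terminal position is W if it has a move to some L; otherwise it is L.
n=0: no move; the opponent has just taken the last matchstick and therefore loses → W
n=1: only reaches 0(W), which is W → L
n=2: reaches L-position 1 → W
n=3: only reaches 2(W), which is W → L
n=4: reaches L-position 3 → W
n=5: reaches L-position 1 → W
n=6: reaches L-position 1 → W
n=7: reaches L-position 3 → W
n=8: reaches L-position 3 → W
n=9: only reaches 8(W), 5(W), 4(W), all W → L
n=10: reaches L-position 9 → W
n=11: only reaches 10(W), 7(W), 6(W), all W → L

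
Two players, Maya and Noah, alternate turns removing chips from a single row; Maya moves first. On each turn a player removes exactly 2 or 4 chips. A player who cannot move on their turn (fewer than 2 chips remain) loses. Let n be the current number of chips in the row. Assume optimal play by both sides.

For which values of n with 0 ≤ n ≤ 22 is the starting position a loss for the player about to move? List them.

Label each position W (a win for the player to move) or L (a loss). A position with no legal move is L; any other position is W exactly when some move reaches an L, and L when every move reaches a W.
n=0: no move → L
n=1: no move → L
n=2: can move to 0, which is L ⇒ W
n=3: can move to 1, which is L ⇒ W
n=4: can move to 0, which is L ⇒ W
n=5: can move to 1, which is L ⇒ W
n=6: moves to 4(W), 2(W); every one is W ⇒ L
n=7: moves to 5(W), 3(W); every one is W ⇒ L
n=8: can move to 6, which is L ⇒ W
n=9: can move to 7, which is L ⇒ W
n=10: can move to 6, which is L ⇒ W
n=11: can move to 7, which is L ⇒ W
n=12: moves to 10(W), 8(W); every one is W ⇒ L
n=13: moves to 11(W), 9(W); every one is W ⇒ L
n=14: can move to 12, which is L ⇒ W
n=15: can move to 13, which is L ⇒ W
n=16: can move to 12, which is L ⇒ W
n=17: can move to 13, which is L ⇒ W
n=18: moves to 16(W), 14(W); every one is W ⇒ L
n=19: moves to 17(W), 15(W); every one is W ⇒ L
n=20: can move to 18, which is L ⇒ W
n=21: can move to 19, which is L ⇒ W
n=22: can move to 18, which is L ⇒ W
Reading off the rows marked L gives the requested list; there are 8 such values of n.

0, 1, 6, 7, 12, 13, 18, 19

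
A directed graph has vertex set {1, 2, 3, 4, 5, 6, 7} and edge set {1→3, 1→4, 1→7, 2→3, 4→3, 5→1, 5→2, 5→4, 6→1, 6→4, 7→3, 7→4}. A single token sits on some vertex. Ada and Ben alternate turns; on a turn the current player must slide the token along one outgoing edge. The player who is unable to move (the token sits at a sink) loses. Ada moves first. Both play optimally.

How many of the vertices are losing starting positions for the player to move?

Work bottom-up. With no move the player to move loses. Otherwise the position is W if at least one move leads to an L position for the opponent, and L if every move leads to a W.
Every edge goes from a vertex to one that appears earlier in the order 3, 4, 7, 2, 1, 5, 6, so processing vertices in that order labels each vertex after all of its successors.
3: no outgoing edge → L
4: can move to 3, which is L ⇒ W
7: can move to 3, which is L ⇒ W
2: can move to 3, which is L ⇒ W
1: can move to 3, which is L ⇒ W
5: moves to 1(W), 2(W), 4(W); every one is W ⇒ L
6: moves to 1(W), 4(W); every one is W ⇒ L
The L vertices are 3, 5, 6; that is 3 in all.

3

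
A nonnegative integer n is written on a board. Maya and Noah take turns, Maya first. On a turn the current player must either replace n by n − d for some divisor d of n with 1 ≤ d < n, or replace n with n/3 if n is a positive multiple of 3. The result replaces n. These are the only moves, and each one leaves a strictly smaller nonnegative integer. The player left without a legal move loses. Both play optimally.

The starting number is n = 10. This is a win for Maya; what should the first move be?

Work bottom-up. With no move the player to move loses. Otherwise the position is W if at least one move leads to an L position for the opponent, and L if every move leads to a W.
n=0: no move → L
n=1: no move → L
n=2: →1(L), so W
n=3: →1(L), so W
n=4: →2(W), 3(W) — all W, so L
n=5: →4(L), so W
n=6: →4(L), so W
n=7: →6(W) only, which is W, so L
n=8: →4(L), so W
n=9: →3(W), 6(W), 8(W) — all W, so L
n=10: →9(L), so W
From 10, the L positions reachable in one move are: 9.

Move to 9.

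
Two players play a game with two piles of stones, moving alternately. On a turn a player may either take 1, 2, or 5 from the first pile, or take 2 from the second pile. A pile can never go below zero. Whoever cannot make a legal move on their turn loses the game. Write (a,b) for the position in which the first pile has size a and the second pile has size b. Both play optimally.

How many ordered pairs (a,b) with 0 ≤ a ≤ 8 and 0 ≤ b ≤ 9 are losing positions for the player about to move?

30

Compute win/loss labels from the base case upward. A position with no move is L. Any other position is W if it can reach an L in one move, else L.
Every move lowers a or b (never raises either), so fill the grid row by row in increasing a, and left to right within a row: each cell's successors are then already labelled.
      b=0  b=1  b=2  b=3  b=4  b=5  b=6  b=7  b=8  b=9
a=0:    L    L    W    W    L    L    W    W    L    L
a=1:    W    W    L    L    W    W    L    L    W    W
a=2:    W    W    W    W    W    W    W    W    W    W
a=3:    L    L    W    W    L    L    W    W    L    L
a=4:    W    W    L    L    W    W    L    L    W    W
a=5:    W    W    W    W    W    W    W    W    W    W
a=6:    L    L    W    W    L    L    W    W    L    L
a=7:    W    W    L    L    W    W    L    L    W    W
a=8:    W    W    W    W    W    W    W    W    W    W
Cells with no legal move (terminal, hence L): (0,0), (0,1).
The remaining L cells, each justified by listing all of its moves:
(0,4): L (sole option (0,2)(W) is W)
(0,5): L (sole option (0,3)(W) is W)
(0,8): L (sole option (0,6)(W) is W)
(0,9): L (sole option (0,7)(W) is W)
(1,2): L (options (0,2)(W), (1,0)(W) are all W)
(1,3): L (options (0,3)(W), (1,1)(W) are all W)
(1,6): L (options (0,6)(W), (1,4)(W) are all W)
(1,7): L (options (0,7)(W), (1,5)(W) are all W)
(3,0): L (options (2,0)(W), (1,0)(W) are all W)
(3,1): L (options (2,1)(W), (1,1)(W) are all W)
(3,4): L (options (2,4)(W), (1,4)(W), (3,2)(W) are all W)
(3,5): L (options (2,5)(W), (1,5)(W), (3,3)(W) are all W)
(3,8): L (options (2,8)(W), (1,8)(W), (3,6)(W) are all W)
(3,9): L (options (2,9)(W), (1,9)(W), (3,7)(W) are all W)
(4,2): L (options (3,2)(W), (2,2)(W), (4,0)(W) are all W)
(4,3): L (options (3,3)(W), (2,3)(W), (4,1)(W) are all W)
(4,6): L (options (3,6)(W), (2,6)(W), (4,4)(W) are all W)
(4,7): L (options (3,7)(W), (2,7)(W), (4,5)(W) are all W)
(6,0): L (options (5,0)(W), (4,0)(W), (1,0)(W) are all W)
(6,1): L (options (5,1)(W), (4,1)(W), (1,1)(W) are all W)
(6,4): L (options (5,4)(W), (4,4)(W), (1,4)(W), (6,2)(W) are all W)
(6,5): L (options (5,5)(W), (4,5)(W), (1,5)(W), (6,3)(W) are all W)
(6,8): L (options (5,8)(W), (4,8)(W), (1,8)(W), (6,6)(W) are all W)
(6,9): L (options (5,9)(W), (4,9)(W), (1,9)(W), (6,7)(W) are all W)
(7,2): L (options (6,2)(W), (5,2)(W), (2,2)(W), (7,0)(W) are all W)
(7,3): L (options (6,3)(W), (5,3)(W), (2,3)(W), (7,1)(W) are all W)
(7,6): L (options (6,6)(W), (5,6)(W), (2,6)(W), (7,4)(W) are all W)
(7,7): L (options (6,7)(W), (5,7)(W), (2,7)(W), (7,5)(W) are all W)
Every other cell has at least one move into one of the L cells above, so it is W.
L cells per row: a=0: 6, a=1: 4, a=2: 0, a=3: 6, a=4: 4, a=5: 0, a=6: 6, a=7: 4, a=8: 0; total 30.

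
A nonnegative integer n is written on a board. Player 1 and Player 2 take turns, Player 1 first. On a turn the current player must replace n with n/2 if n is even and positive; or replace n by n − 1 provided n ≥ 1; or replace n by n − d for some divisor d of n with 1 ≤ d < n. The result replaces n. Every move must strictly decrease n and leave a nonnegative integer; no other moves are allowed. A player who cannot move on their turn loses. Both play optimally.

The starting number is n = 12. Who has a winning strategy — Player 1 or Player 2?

Player 1 wins.

Positions with no move are L. A position that does have a move is losing for the player to move precisely when every available move leads to a winning position for the opponent. Fill in the labels:
n=0: no move → L
n=1: reaches L-position 0 → W
n=2: only reaches 1(W), which is W → L
n=3: reaches L-position 2 → W
n=4: reaches L-position 2 → W
n=5: only reaches 4(W), which is W → L
n=6: reaches L-position 5 → W
n=7: only reaches 6(W), which is W → L
n=8: reaches L-position 7 → W
n=9: only reaches 6(W), 8(W), all W → L
n=10: reaches L-position 5 → W
n=11: only reaches 10(W), which is W → L
n=12: reaches L-position 9 → W
The starting position 12 is W: Player 1 should move to 9, handing over an L position.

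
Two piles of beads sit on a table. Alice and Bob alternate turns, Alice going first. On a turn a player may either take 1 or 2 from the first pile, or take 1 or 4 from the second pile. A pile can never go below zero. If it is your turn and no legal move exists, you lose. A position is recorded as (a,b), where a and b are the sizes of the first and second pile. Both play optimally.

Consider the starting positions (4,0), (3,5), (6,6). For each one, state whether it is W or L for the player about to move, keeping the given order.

Classify positions by backward induction: terminal positions (no move available) are L. From any other position, the mover wins iff some move reaches an L.
No move ever increases a pile, so every position that can arise here has a ≤ 6 and b ≤ 6; it is enough to label the cells with 0 ≤ a ≤ 6 and 0 ≤ b ≤ 6.
Every move lowers a or b (never raises either), so fill the grid row by row in increasing a, and left to right within a row: each cell's successors are then already labelled.
      b=0  b=1  b=2  b=3  b=4  b=5  b=6
a=0:    L    W    L    W    W    L    W
a=1:    W    L    W    L    W    W    L
a=2:    W    W    W    W    L    W    W
a=3:    L    W    L    W    W    L    W
a=4:    W    L    W    L    W    W    L
a=5:    W    W    W    W    L    W    W
a=6:    L    W    L    W    W    L    W
Cells with no legal move (terminal, hence L): (0,0).
The remaining L cells, each justified by listing all of its moves:
(0,2): the only move is to (0,1)(W), a W ⇒ L
(0,5): moves to (0,4)(W), (0,1)(W); every one is W ⇒ L
(1,1): moves to (0,1)(W), (1,0)(W); every one is W ⇒ L
(1,3): moves to (0,3)(W), (1,2)(W); every one is W ⇒ L
(1,6): moves to (0,6)(W), (1,5)(W), (1,2)(W); every one is W ⇒ L
(2,4): moves to (1,4)(W), (0,4)(W), (2,3)(W), (2,0)(W); every one is W ⇒ L
(3,0): moves to (2,0)(W), (1,0)(W); every one is W ⇒ L
(3,2): moves to (2,2)(W), (1,2)(W), (3,1)(W); every one is W ⇒ L
(3,5): moves to (2,5)(W), (1,5)(W), (3,4)(W), (3,1)(W); every one is W ⇒ L
(4,1): moves to (3,1)(W), (2,1)(W), (4,0)(W); every one is W ⇒ L
(4,3): moves to (3,3)(W), (2,3)(W), (4,2)(W); every one is W ⇒ L
(4,6): moves to (3,6)(W), (2,6)(W), (4,5)(W), (4,2)(W); every one is W ⇒ L
(5,4): moves to (4,4)(W), (3,4)(W), (5,3)(W), (5,0)(W); every one is W ⇒ L
(6,0): moves to (5,0)(W), (4,0)(W); every one is W ⇒ L
(6,2): moves to (5,2)(W), (4,2)(W), (6,1)(W); every one is W ⇒ L
(6,5): moves to (5,5)(W), (4,5)(W), (6,4)(W), (6,1)(W); every one is W ⇒ L
Every other cell has at least one move into one of the L cells above, so it is W.
(4,0): the move to (3,0) reaches an L cell, so W
(3,5): one of the L cells justified above, so L
(6,6): the move to (4,6) reaches an L cell, so W

(4,0): W, (3,5): L, (6,6): W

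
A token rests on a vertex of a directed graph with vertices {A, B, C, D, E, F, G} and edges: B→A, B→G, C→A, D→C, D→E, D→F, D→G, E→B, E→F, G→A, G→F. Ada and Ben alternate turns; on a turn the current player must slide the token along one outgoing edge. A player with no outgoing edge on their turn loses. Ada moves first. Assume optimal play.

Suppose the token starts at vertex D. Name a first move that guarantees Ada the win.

Label each position W (a win for the player to move) or L (a loss). A position with no legal move is L; any other position is W exactly when some move reaches an L, and L when every move reaches a W.
Every edge goes from a vertex to one that appears earlier in the order A, F, G, B, E, C, D, so processing vertices in that order labels each vertex after all of its successors.
A: no outgoing edge → L
F: no outgoing edge → L
G: can move to F, which is L ⇒ W
B: can move to A, which is L ⇒ W
E: can move to F, which is L ⇒ W
C: can move to A, which is L ⇒ W
D: can move to F, which is L ⇒ W
From D, the L positions reachable in one move are: F.

Move to F.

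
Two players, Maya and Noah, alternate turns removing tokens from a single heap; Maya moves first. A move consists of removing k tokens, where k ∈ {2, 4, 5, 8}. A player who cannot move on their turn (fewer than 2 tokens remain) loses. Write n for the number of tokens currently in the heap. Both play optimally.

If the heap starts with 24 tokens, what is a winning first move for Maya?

Remove 2, leaving 22.

Work bottom-up. With no move the player to move loses. Otherwise the position is W if at least one move leads to an L position for the opponent, and L if every move leads to a W.
n=0: no move → L
n=1: no move → L
n=2: →0(L), so W
n=3: →1(L), so W
n=4: →0(L), so W
n=5: →1(L), so W
n=6: →1(L), so W
n=7: →5(W), 3(W), 2(W) — all W, so L
n=8: →0(L), so W
n=9: →7(L), so W
n=10: →8(W), 6(W), 5(W), 2(W) — all W, so L
n=11: →7(L), so W
n=12: →10(L), so W
n=13: →11(W), 9(W), 8(W), 5(W) — all W, so L
n=14: →10(L), so W
n=15: →13(L), so W
n=16: →14(W), 12(W), 11(W), 8(W) — all W, so L
n=17: →13(L), so W
n=18: →16(L), so W
n=19: →17(W), 15(W), 14(W), 11(W) — all W, so L
n=20: →16(L), so W
n=21: →19(L), so W
n=22: →20(W), 18(W), 17(W), 14(W) — all W, so L
n=23: →19(L), so W
n=24: →22(L), so W
From 24, the L positions reachable in one move are: 22, 19, 16. Any move reaching one of these is winning.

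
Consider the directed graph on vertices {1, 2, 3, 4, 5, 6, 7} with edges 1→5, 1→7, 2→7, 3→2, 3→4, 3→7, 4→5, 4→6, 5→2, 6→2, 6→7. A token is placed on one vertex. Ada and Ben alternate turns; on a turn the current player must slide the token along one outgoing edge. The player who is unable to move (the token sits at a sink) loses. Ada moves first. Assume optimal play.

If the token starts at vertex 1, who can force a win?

Compute win/loss labels from the base case upward. A position with no move is L. Any other position is W if it can reach an L in one move, else L.
Every edge goes from a vertex to one that appears earlier in the order 7, 2, 5, 6, 4, 3, 1, so processing vertices in that order labels each vertex after all of its successors.
7: no outgoing edge → L
2: W (go to 7, an L position)
5: L (sole option 2(W) is W)
6: W (go to 7, an L position)
4: W (go to 5, an L position)
3: W (go to 7, an L position)
1: W (go to 5, an L position)
The starting position 1 is W: Ada should move to 5, handing over an L position.

Ada wins.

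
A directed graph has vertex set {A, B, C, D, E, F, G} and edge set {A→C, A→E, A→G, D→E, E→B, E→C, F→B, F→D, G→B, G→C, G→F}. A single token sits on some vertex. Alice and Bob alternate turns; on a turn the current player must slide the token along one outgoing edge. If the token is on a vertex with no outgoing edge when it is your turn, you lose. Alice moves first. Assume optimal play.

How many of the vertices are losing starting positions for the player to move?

Compute win/loss labels from the base case upward. A position with no move is L. Any other position is W if it can reach an L in one move, else L.
Every edge goes from a vertex to one that appears earlier in the order C, B, E, D, F, G, A, so processing vertices in that order labels each vertex after all of its successors.
C: no outgoing edge → L
B: no outgoing edge → L
E: can move to B, which is L ⇒ W
D: the only move is to E(W), a W ⇒ L
F: can move to D, which is L ⇒ W
G: can move to B, which is L ⇒ W
A: can move to C, which is L ⇒ W
The L vertices are B, C, D; that is 3 in all.

3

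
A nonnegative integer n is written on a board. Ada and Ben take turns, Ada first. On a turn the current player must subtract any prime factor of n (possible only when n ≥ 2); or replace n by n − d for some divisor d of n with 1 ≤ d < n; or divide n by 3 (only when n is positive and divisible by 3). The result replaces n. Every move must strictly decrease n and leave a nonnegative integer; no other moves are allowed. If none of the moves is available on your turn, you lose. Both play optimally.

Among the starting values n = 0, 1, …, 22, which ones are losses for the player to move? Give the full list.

Work bottom-up. With no move the player to move loses. Otherwise the position is W if at least one move leads to an L position for the opponent, and L if every move leads to a W.
n=0: no move → L
n=1: no move → L
n=2: →0(L), so W
n=3: →0(L), so W
n=4: →2(W), 3(W) — all W, so L
n=5: →0(L), so W
n=6: →4(L), so W
n=7: →0(L), so W
n=8: →4(L), so W
n=9: →3(W), 6(W), 8(W) — all W, so L
n=10: →9(L), so W
n=11: →0(L), so W
n=12: →4(L), so W
n=13: →0(L), so W
n=14: →7(W), 12(W), 13(W) — all W, so L
n=15: →14(L), so W
n=16: →14(L), so W
n=17: →0(L), so W
n=18: →9(L), so W
n=19: →0(L), so W
n=20: →10(W), 15(W), 16(W), 18(W), 19(W) — all W, so L
n=21: →14(L), so W
n=22: →20(L), so W
The losing starting values of n are exactly the entries labelled L in this table (6 of them).

0, 1, 4, 9, 14, 20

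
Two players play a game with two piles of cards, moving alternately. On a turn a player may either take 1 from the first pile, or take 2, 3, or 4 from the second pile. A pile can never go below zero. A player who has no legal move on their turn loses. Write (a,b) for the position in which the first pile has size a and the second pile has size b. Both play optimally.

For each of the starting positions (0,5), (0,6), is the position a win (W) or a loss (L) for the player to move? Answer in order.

Build the W/L table. Terminal = L. A non-terminal position is W if it has a move to some L; otherwise it is L.
No move ever increases a pile, so every position that can arise here has a ≤ 0 and b ≤ 6; it is enough to label the cells with 0 ≤ a ≤ 0 and 0 ≤ b ≤ 6.
Every move lowers a or b (never raises either), so fill the grid row by row in increasing a, and left to right within a row: each cell's successors are then already labelled.
      b=0  b=1  b=2  b=3  b=4  b=5  b=6
a=0:    L    L    W    W    W    W    L
Cells with no legal move (terminal, hence L): (0,0), (0,1).
The remaining L cells, each justified by listing all of its moves:
(0,6): only reaches (0,4)(W), (0,3)(W), (0,2)(W), all W → L
Every other cell has at least one move into one of the L cells above, so it is W.
(0,5): the move to (0,1) reaches an L cell, so W
(0,6): one of the L cells justified above, so L

(0,5): W, (0,6): L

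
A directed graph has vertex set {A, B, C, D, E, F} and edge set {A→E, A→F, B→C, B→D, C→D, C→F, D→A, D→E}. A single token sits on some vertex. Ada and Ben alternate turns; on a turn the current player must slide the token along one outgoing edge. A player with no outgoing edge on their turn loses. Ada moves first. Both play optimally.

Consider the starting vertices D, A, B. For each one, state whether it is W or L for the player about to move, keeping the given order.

Build the W/L table. Terminal = L. A non-terminal position is W if it has a move to some L; otherwise it is L.
Every edge goes from a vertex to one that appears earlier in the order E, F, A, D, C, B, so processing vertices in that order labels each vertex after all of its successors.
E: no outgoing edge → L
F: no outgoing edge → L
A: →F(L), so W
D: →E(L), so W
C: →F(L), so W
B: →C(W), D(W) — all W, so L

D: W, A: W, B: L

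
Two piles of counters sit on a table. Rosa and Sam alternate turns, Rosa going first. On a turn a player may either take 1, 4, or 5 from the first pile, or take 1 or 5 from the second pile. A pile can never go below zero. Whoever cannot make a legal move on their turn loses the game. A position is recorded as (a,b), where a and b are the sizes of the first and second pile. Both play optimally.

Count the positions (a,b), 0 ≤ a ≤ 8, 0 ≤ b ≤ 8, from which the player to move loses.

23

Work bottom-up. With no move the player to move loses. Otherwise the position is W if at least one move leads to an L position for the opponent, and L if every move leads to a W.
Every move lowers a or b (never raises either), so fill the grid row by row in increasing a, and left to right within a row: each cell's successors are then already labelled.
      b=0  b=1  b=2  b=3  b=4  b=5  b=6  b=7  b=8
a=0:    L    W    L    W    L    W    L    W    L
a=1:    W    L    W    L    W    L    W    L    W
a=2:    L    W    L    W    L    W    L    W    L
a=3:    W    L    W    L    W    L    W    L    W
a=4:    W    W    W    W    W    W    W    W    W
a=5:    W    W    W    W    W    W    W    W    W
a=6:    W    W    W    W    W    W    W    W    W
a=7:    W    W    W    W    W    W    W    W    W
a=8:    L    W    L    W    L    W    L    W    L
Cells with no legal move (terminal, hence L): (0,0).
The remaining L cells, each justified by listing all of its moves:
(0,2): the only move is to (0,1)(W), a W ⇒ L
(0,4): the only move is to (0,3)(W), a W ⇒ L
(0,6): moves to (0,5)(W), (0,1)(W); every one is W ⇒ L
(0,8): moves to (0,7)(W), (0,3)(W); every one is W ⇒ L
(1,1): moves to (0,1)(W), (1,0)(W); every one is W ⇒ L
(1,3): moves to (0,3)(W), (1,2)(W); every one is W ⇒ L
(1,5): moves to (0,5)(W), (1,4)(W), (1,0)(W); every one is W ⇒ L
(1,7): moves to (0,7)(W), (1,6)(W), (1,2)(W); every one is W ⇒ L
(2,0): the only move is to (1,0)(W), a W ⇒ L
(2,2): moves to (1,2)(W), (2,1)(W); every one is W ⇒ L
(2,4): moves to (1,4)(W), (2,3)(W); every one is W ⇒ L
(2,6): moves to (1,6)(W), (2,5)(W), (2,1)(W); every one is W ⇒ L
(2,8): moves to (1,8)(W), (2,7)(W), (2,3)(W); every one is W ⇒ L
(3,1): moves to (2,1)(W), (3,0)(W); every one is W ⇒ L
(3,3): moves to (2,3)(W), (3,2)(W); every one is W ⇒ L
(3,5): moves to (2,5)(W), (3,4)(W), (3,0)(W); every one is W ⇒ L
(3,7): moves to (2,7)(W), (3,6)(W), (3,2)(W); every one is W ⇒ L
(8,0): moves to (7,0)(W), (4,0)(W), (3,0)(W); every one is W ⇒ L
(8,2): moves to (7,2)(W), (4,2)(W), (3,2)(W), (8,1)(W); every one is W ⇒ L
(8,4): moves to (7,4)(W), (4,4)(W), (3,4)(W), (8,3)(W); every one is W ⇒ L
(8,6): moves to (7,6)(W), (4,6)(W), (3,6)(W), (8,5)(W), (8,1)(W); every one is W ⇒ L
(8,8): moves to (7,8)(W), (4,8)(W), (3,8)(W), (8,7)(W), (8,3)(W); every one is W ⇒ L
Every other cell has at least one move into one of the L cells above, so it is W.
L cells per row: a=0: 5, a=1: 4, a=2: 5, a=3: 4, a=4: 0, a=5: 0, a=6: 0, a=7: 0, a=8: 5; total 23.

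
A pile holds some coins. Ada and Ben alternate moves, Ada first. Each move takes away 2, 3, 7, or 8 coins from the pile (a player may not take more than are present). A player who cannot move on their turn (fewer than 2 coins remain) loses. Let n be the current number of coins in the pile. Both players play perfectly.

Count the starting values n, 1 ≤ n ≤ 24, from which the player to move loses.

Positions with no move are L. A position that does have a move is losing for the player to move precisely when every available move leads to a winning position for the opponent. Fill in the labels:
n=0: no move → L
n=1: no move → L
n=2: →0(L), so W
n=3: →1(L), so W
n=4: →1(L), so W
n=5: →3(W), 2(W) — all W, so L
n=6: →4(W), 3(W) — all W, so L
n=7: →5(L), so W
n=8: →6(L), so W
n=9: →6(L), so W
n=10: →8(W), 7(W), 3(W), 2(W) — all W, so L
n=11: →9(W), 8(W), 4(W), 3(W) — all W, so L
n=12: →10(L), so W
n=13: →11(L), so W
n=14: →11(L), so W
n=15: →13(W), 12(W), 8(W), 7(W) — all W, so L
n=16: →14(W), 13(W), 9(W), 8(W) — all W, so L
n=17: →15(L), so W
n=18: →16(L), so W
n=19: →16(L), so W
n=20: →18(W), 17(W), 13(W), 12(W) — all W, so L
n=21: →19(W), 18(W), 14(W), 13(W) — all W, so L
n=22: →20(L), so W
n=23: →21(L), so W
n=24: →21(L), so W
L entries with 1 ≤ n ≤ 24 (n=0 is outside the asked range and is not counted): n = 1, 5, 6, 10, 11, 15, 16, 20, 21; that makes 9.

9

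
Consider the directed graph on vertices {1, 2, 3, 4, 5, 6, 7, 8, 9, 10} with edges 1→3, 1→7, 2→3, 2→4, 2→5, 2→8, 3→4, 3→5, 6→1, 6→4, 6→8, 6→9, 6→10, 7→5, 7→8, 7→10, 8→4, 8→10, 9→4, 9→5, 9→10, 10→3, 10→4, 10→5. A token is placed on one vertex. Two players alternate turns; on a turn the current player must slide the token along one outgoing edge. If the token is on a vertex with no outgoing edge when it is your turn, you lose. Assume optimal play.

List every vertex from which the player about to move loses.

Work bottom-up. With no move the player to move loses. Otherwise the position is W if at least one move leads to an L position for the opponent, and L if every move leads to a W.
Every edge goes from a vertex to one that appears earlier in the order 5, 4, 3, 10, 8, 9, 7, 1, 2, 6, so processing vertices in that order labels each vertex after all of its successors.
5: no outgoing edge → L
4: no outgoing edge → L
3: →4(L), so W
10: →4(L), so W
8: →4(L), so W
9: →4(L), so W
7: →5(L), so W
1: →7(W), 3(W) — all W, so L
2: →4(L), so W
6: →1(L), so W
Reading off the rows marked L gives the requested list; there are 3 such vertices.

1, 4, 5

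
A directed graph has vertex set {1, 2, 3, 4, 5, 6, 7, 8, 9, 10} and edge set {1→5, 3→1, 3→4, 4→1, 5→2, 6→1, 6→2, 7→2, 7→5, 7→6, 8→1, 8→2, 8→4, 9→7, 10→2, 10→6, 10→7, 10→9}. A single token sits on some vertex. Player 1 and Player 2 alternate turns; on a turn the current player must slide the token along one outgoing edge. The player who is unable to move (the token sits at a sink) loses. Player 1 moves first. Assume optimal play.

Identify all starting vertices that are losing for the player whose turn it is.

Label each position W (a win for the player to move) or L (a loss). A position with no legal move is L; any other position is W exactly when some move reaches an L, and L when every move reaches a W.
Every edge goes from a vertex to one that appears earlier in the order 2, 5, 1, 6, 7, 4, 9, 10, 3, 8, so processing vertices in that order labels each vertex after all of its successors.
2: no outgoing edge → L
5: →2(L), so W
1: →5(W) only, which is W, so L
6: →1(L), so W
7: →2(L), so W
4: →1(L), so W
9: →7(W) only, which is W, so L
10: →9(L), so W
3: →1(L), so W
8: →1(L), so W
The losing starting vertices are exactly the entries labelled L in this table (3 of them).

1, 2, 9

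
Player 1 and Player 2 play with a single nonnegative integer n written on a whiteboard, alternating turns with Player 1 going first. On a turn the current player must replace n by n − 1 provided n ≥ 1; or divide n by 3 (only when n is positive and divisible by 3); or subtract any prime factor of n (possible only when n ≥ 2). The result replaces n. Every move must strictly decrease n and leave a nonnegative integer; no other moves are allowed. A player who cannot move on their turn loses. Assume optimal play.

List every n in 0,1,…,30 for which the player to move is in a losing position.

0, 4, 8, 14, 18, 22, 25, 27

Use the standard recursion: the mover loses at a terminal position; elsewhere, the mover wins exactly when some move hands the opponent an L position.
n=0: no move → L
n=1: →0(L), so W
n=2: →0(L), so W
n=3: →0(L), so W
n=4: →2(W), 3(W) — all W, so L
n=5: →0(L), so W
n=6: →4(L), so W
n=7: →0(L), so W
n=8: →6(W), 7(W) — all W, so L
n=9: →8(L), so W
n=10: →8(L), so W
n=11: →0(L), so W
n=12: →4(L), so W
n=13: →0(L), so W
n=14: →7(W), 12(W), 13(W) — all W, so L
n=15: →14(L), so W
n=16: →14(L), so W
n=17: →0(L), so W
n=18: →6(W), 15(W), 16(W), 17(W) — all W, so L
n=19: →0(L), so W
n=20: →18(L), so W
n=21: →14(L), so W
n=22: →11(W), 20(W), 21(W) — all W, so L
n=23: →0(L), so W
n=24: →8(L), so W
n=25: →20(W), 24(W) — all W, so L
n=26: →25(L), so W
n=27: →9(W), 24(W), 26(W) — all W, so L
n=28: →27(L), so W
n=29: →0(L), so W
n=30: →25(L), so W
The losing starting values of n are exactly the entries labelled L in this table (8 of them).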